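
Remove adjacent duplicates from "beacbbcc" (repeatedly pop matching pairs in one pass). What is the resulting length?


Input: beacbbcc
Stack-based adjacent duplicate removal:
  Read 'b': push. Stack: b
  Read 'e': push. Stack: be
  Read 'a': push. Stack: bea
  Read 'c': push. Stack: beac
  Read 'b': push. Stack: beacb
  Read 'b': matches stack top 'b' => pop. Stack: beac
  Read 'c': matches stack top 'c' => pop. Stack: bea
  Read 'c': push. Stack: beac
Final stack: "beac" (length 4)

4


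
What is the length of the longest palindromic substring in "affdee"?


Input: "affdee"
Checking substrings for palindromes:
  [1:3] "ff" (len 2) => palindrome
  [4:6] "ee" (len 2) => palindrome
Longest palindromic substring: "ff" with length 2

2


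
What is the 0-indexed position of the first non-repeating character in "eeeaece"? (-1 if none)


Input: eeeaece
Character frequencies:
  'a': 1
  'c': 1
  'e': 5
Scanning left to right for freq == 1:
  Position 0 ('e'): freq=5, skip
  Position 1 ('e'): freq=5, skip
  Position 2 ('e'): freq=5, skip
  Position 3 ('a'): unique! => answer = 3

3


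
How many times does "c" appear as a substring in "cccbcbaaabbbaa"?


Searching for "c" in "cccbcbaaabbbaa"
Scanning each position:
  Position 0: "c" => MATCH
  Position 1: "c" => MATCH
  Position 2: "c" => MATCH
  Position 3: "b" => no
  Position 4: "c" => MATCH
  Position 5: "b" => no
  Position 6: "a" => no
  Position 7: "a" => no
  Position 8: "a" => no
  Position 9: "b" => no
  Position 10: "b" => no
  Position 11: "b" => no
  Position 12: "a" => no
  Position 13: "a" => no
Total occurrences: 4

4


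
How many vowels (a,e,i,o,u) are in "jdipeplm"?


Input: jdipeplm
Checking each character:
  'j' at position 0: consonant
  'd' at position 1: consonant
  'i' at position 2: vowel (running total: 1)
  'p' at position 3: consonant
  'e' at position 4: vowel (running total: 2)
  'p' at position 5: consonant
  'l' at position 6: consonant
  'm' at position 7: consonant
Total vowels: 2

2


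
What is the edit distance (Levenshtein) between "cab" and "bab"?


Computing edit distance: "cab" -> "bab"
DP table:
           b    a    b
      0    1    2    3
  c   1    1    2    3
  a   2    2    1    2
  b   3    2    2    1
Edit distance = dp[3][3] = 1

1


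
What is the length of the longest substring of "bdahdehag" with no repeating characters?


Input: "bdahdehag"
Sliding window (track last position of each char):
  Position 0 ('b'): window [0,0] length 1 -- new best
  Position 1 ('d'): window [0,1] length 2 -- new best
  Position 2 ('a'): window [0,2] length 3 -- new best
  Position 3 ('h'): window [0,3] length 4 -- new best
  Position 4 ('d'): repeat (last at 1), move window start to 2
  Position 4 ('d'): window [2,4] length 3
  Position 5 ('e'): window [2,5] length 4
  Position 6 ('h'): repeat (last at 3), move window start to 4
  Position 6 ('h'): window [4,6] length 3
  Position 7 ('a'): window [4,7] length 4
  Position 8 ('g'): window [4,8] length 5 -- new best
Longest substring with no repeats: "dehag" with length 5

5


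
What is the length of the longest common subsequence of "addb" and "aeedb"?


LCS of "addb" and "aeedb"
DP table:
           a    e    e    d    b
      0    0    0    0    0    0
  a   0    1    1    1    1    1
  d   0    1    1    1    2    2
  d   0    1    1    1    2    2
  b   0    1    1    1    2    3
LCS length = dp[4][5] = 3

3


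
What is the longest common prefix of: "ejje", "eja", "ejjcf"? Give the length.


Words: ejje, eja, ejjcf
  Position 0: all 'e' => match
  Position 1: all 'j' => match
  Position 2: ('j', 'a', 'j') => mismatch, stop
LCP = "ej" (length 2)

2


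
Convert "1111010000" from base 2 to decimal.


Input: "1111010000" in base 2
Positional expansion:
  Digit '1' (value 1) x 2^9 = 512
  Digit '1' (value 1) x 2^8 = 256
  Digit '1' (value 1) x 2^7 = 128
  Digit '1' (value 1) x 2^6 = 64
  Digit '0' (value 0) x 2^5 = 0
  Digit '1' (value 1) x 2^4 = 16
  Digit '0' (value 0) x 2^3 = 0
  Digit '0' (value 0) x 2^2 = 0
  Digit '0' (value 0) x 2^1 = 0
  Digit '0' (value 0) x 2^0 = 0
Sum = 976

976


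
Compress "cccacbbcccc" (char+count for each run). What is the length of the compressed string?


Input: cccacbbcccc
Runs:
  'c' x 3 => "c3"
  'a' x 1 => "a1"
  'c' x 1 => "c1"
  'b' x 2 => "b2"
  'c' x 4 => "c4"
Compressed: "c3a1c1b2c4"
Compressed length: 10

10


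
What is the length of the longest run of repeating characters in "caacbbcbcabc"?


Input: "caacbbcbcabc"
Scanning for longest run:
  Position 1 ('a'): new char, reset run to 1
  Position 2 ('a'): continues run of 'a', length=2
  Position 3 ('c'): new char, reset run to 1
  Position 4 ('b'): new char, reset run to 1
  Position 5 ('b'): continues run of 'b', length=2
  Position 6 ('c'): new char, reset run to 1
  Position 7 ('b'): new char, reset run to 1
  Position 8 ('c'): new char, reset run to 1
  Position 9 ('a'): new char, reset run to 1
  Position 10 ('b'): new char, reset run to 1
  Position 11 ('c'): new char, reset run to 1
Longest run: 'a' with length 2

2


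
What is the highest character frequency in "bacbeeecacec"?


Input: bacbeeecacec
Character counts:
  'a': 2
  'b': 2
  'c': 4
  'e': 4
Maximum frequency: 4

4


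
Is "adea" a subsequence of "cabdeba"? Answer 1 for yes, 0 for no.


Check if "adea" is a subsequence of "cabdeba"
Greedy scan:
  Position 0 ('c'): no match needed
  Position 1 ('a'): matches sub[0] = 'a'
  Position 2 ('b'): no match needed
  Position 3 ('d'): matches sub[1] = 'd'
  Position 4 ('e'): matches sub[2] = 'e'
  Position 5 ('b'): no match needed
  Position 6 ('a'): matches sub[3] = 'a'
All 4 characters matched => is a subsequence

1


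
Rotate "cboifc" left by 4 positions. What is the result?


Input: "cboifc", rotate left by 4
First 4 characters: "cboi"
Remaining characters: "fc"
Concatenate remaining + first: "fc" + "cboi" = "fccboi"

fccboi


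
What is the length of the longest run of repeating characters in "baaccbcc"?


Input: "baaccbcc"
Scanning for longest run:
  Position 1 ('a'): new char, reset run to 1
  Position 2 ('a'): continues run of 'a', length=2
  Position 3 ('c'): new char, reset run to 1
  Position 4 ('c'): continues run of 'c', length=2
  Position 5 ('b'): new char, reset run to 1
  Position 6 ('c'): new char, reset run to 1
  Position 7 ('c'): continues run of 'c', length=2
Longest run: 'a' with length 2

2


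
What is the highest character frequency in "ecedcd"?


Input: ecedcd
Character counts:
  'c': 2
  'd': 2
  'e': 2
Maximum frequency: 2

2


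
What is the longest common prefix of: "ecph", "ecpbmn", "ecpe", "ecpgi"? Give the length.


Words: ecph, ecpbmn, ecpe, ecpgi
  Position 0: all 'e' => match
  Position 1: all 'c' => match
  Position 2: all 'p' => match
  Position 3: ('h', 'b', 'e', 'g') => mismatch, stop
LCP = "ecp" (length 3)

3


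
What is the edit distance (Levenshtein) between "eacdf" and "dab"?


Computing edit distance: "eacdf" -> "dab"
DP table:
           d    a    b
      0    1    2    3
  e   1    1    2    3
  a   2    2    1    2
  c   3    3    2    2
  d   4    3    3    3
  f   5    4    4    4
Edit distance = dp[5][3] = 4

4


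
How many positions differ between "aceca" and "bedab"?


Comparing "aceca" and "bedab" position by position:
  Position 0: 'a' vs 'b' => DIFFER
  Position 1: 'c' vs 'e' => DIFFER
  Position 2: 'e' vs 'd' => DIFFER
  Position 3: 'c' vs 'a' => DIFFER
  Position 4: 'a' vs 'b' => DIFFER
Positions that differ: 5

5


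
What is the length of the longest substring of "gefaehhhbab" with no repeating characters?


Input: "gefaehhhbab"
Sliding window (track last position of each char):
  Position 0 ('g'): window [0,0] length 1 -- new best
  Position 1 ('e'): window [0,1] length 2 -- new best
  Position 2 ('f'): window [0,2] length 3 -- new best
  Position 3 ('a'): window [0,3] length 4 -- new best
  Position 4 ('e'): repeat (last at 1), move window start to 2
  Position 4 ('e'): window [2,4] length 3
  Position 5 ('h'): window [2,5] length 4
  Position 6 ('h'): repeat (last at 5), move window start to 6
  Position 6 ('h'): window [6,6] length 1
  Position 7 ('h'): repeat (last at 6), move window start to 7
  Position 7 ('h'): window [7,7] length 1
  Position 8 ('b'): window [7,8] length 2
  Position 9 ('a'): window [7,9] length 3
  Position 10 ('b'): repeat (last at 8), move window start to 9
  Position 10 ('b'): window [9,10] length 2
Longest substring with no repeats: "gefa" with length 4

4


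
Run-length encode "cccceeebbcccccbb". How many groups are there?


Input: cccceeebbcccccbb
Scanning for consecutive runs:
  Group 1: 'c' x 4 (positions 0-3)
  Group 2: 'e' x 3 (positions 4-6)
  Group 3: 'b' x 2 (positions 7-8)
  Group 4: 'c' x 5 (positions 9-13)
  Group 5: 'b' x 2 (positions 14-15)
Total groups: 5

5


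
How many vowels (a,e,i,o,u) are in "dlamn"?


Input: dlamn
Checking each character:
  'd' at position 0: consonant
  'l' at position 1: consonant
  'a' at position 2: vowel (running total: 1)
  'm' at position 3: consonant
  'n' at position 4: consonant
Total vowels: 1

1


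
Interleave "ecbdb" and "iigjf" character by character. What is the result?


Interleaving "ecbdb" and "iigjf":
  Position 0: 'e' from first, 'i' from second => "ei"
  Position 1: 'c' from first, 'i' from second => "ci"
  Position 2: 'b' from first, 'g' from second => "bg"
  Position 3: 'd' from first, 'j' from second => "dj"
  Position 4: 'b' from first, 'f' from second => "bf"
Result: eicibgdjbf

eicibgdjbf


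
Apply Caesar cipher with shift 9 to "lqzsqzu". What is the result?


Caesar cipher: shift "lqzsqzu" by 9
  'l' (pos 11) + 9 = pos 20 = 'u'
  'q' (pos 16) + 9 = pos 25 = 'z'
  'z' (pos 25) + 9 = pos 8 = 'i'
  's' (pos 18) + 9 = pos 1 = 'b'
  'q' (pos 16) + 9 = pos 25 = 'z'
  'z' (pos 25) + 9 = pos 8 = 'i'
  'u' (pos 20) + 9 = pos 3 = 'd'
Result: uzibzid

uzibzid


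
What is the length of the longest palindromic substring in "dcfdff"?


Input: "dcfdff"
Checking substrings for palindromes:
  [2:5] "fdf" (len 3) => palindrome
  [4:6] "ff" (len 2) => palindrome
Longest palindromic substring: "fdf" with length 3

3


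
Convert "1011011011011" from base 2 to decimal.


Input: "1011011011011" in base 2
Positional expansion:
  Digit '1' (value 1) x 2^12 = 4096
  Digit '0' (value 0) x 2^11 = 0
  Digit '1' (value 1) x 2^10 = 1024
  Digit '1' (value 1) x 2^9 = 512
  Digit '0' (value 0) x 2^8 = 0
  Digit '1' (value 1) x 2^7 = 128
  Digit '1' (value 1) x 2^6 = 64
  Digit '0' (value 0) x 2^5 = 0
  Digit '1' (value 1) x 2^4 = 16
  Digit '1' (value 1) x 2^3 = 8
  Digit '0' (value 0) x 2^2 = 0
  Digit '1' (value 1) x 2^1 = 2
  Digit '1' (value 1) x 2^0 = 1
Sum = 5851

5851


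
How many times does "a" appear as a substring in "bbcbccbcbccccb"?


Searching for "a" in "bbcbccbcbccccb"
Scanning each position:
  Position 0: "b" => no
  Position 1: "b" => no
  Position 2: "c" => no
  Position 3: "b" => no
  Position 4: "c" => no
  Position 5: "c" => no
  Position 6: "b" => no
  Position 7: "c" => no
  Position 8: "b" => no
  Position 9: "c" => no
  Position 10: "c" => no
  Position 11: "c" => no
  Position 12: "c" => no
  Position 13: "b" => no
Total occurrences: 0

0


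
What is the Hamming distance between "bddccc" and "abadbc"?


Comparing "bddccc" and "abadbc" position by position:
  Position 0: 'b' vs 'a' => differ
  Position 1: 'd' vs 'b' => differ
  Position 2: 'd' vs 'a' => differ
  Position 3: 'c' vs 'd' => differ
  Position 4: 'c' vs 'b' => differ
  Position 5: 'c' vs 'c' => same
Total differences (Hamming distance): 5

5


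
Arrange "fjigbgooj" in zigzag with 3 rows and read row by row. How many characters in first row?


Zigzag "fjigbgooj" into 3 rows:
Placing characters:
  'f' => row 0
  'j' => row 1
  'i' => row 2
  'g' => row 1
  'b' => row 0
  'g' => row 1
  'o' => row 2
  'o' => row 1
  'j' => row 0
Rows:
  Row 0: "fbj"
  Row 1: "jggo"
  Row 2: "io"
First row length: 3

3


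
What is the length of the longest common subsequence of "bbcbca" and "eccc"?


LCS of "bbcbca" and "eccc"
DP table:
           e    c    c    c
      0    0    0    0    0
  b   0    0    0    0    0
  b   0    0    0    0    0
  c   0    0    1    1    1
  b   0    0    1    1    1
  c   0    0    1    2    2
  a   0    0    1    2    2
LCS length = dp[6][4] = 2

2


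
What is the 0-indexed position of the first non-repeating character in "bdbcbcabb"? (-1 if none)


Input: bdbcbcabb
Character frequencies:
  'a': 1
  'b': 5
  'c': 2
  'd': 1
Scanning left to right for freq == 1:
  Position 0 ('b'): freq=5, skip
  Position 1 ('d'): unique! => answer = 1

1


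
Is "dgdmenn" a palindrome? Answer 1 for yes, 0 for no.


Input: dgdmenn
Reversed: nnemdgd
  Compare pos 0 ('d') with pos 6 ('n'): MISMATCH
  Compare pos 1 ('g') with pos 5 ('n'): MISMATCH
  Compare pos 2 ('d') with pos 4 ('e'): MISMATCH
Result: not a palindrome

0


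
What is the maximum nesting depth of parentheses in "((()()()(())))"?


Input: "((()()()(())))"
Tracking depth:
  Position 0 '(': depth becomes 1
  Position 1 '(': depth becomes 2
  Position 2 '(': depth becomes 3
  Position 3 ')': depth becomes 2
  Position 4 '(': depth becomes 3
  Position 5 ')': depth becomes 2
  Position 6 '(': depth becomes 3
  Position 7 ')': depth becomes 2
  Position 8 '(': depth becomes 3
  Position 9 '(': depth becomes 4
  Position 10 ')': depth becomes 3
  Position 11 ')': depth becomes 2
  Position 12 ')': depth becomes 1
  Position 13 ')': depth becomes 0
Maximum depth reached: 4

4


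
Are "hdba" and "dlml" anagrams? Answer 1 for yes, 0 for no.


Strings: "hdba", "dlml"
Sorted first:  abdh
Sorted second: dllm
Differ at position 0: 'a' vs 'd' => not anagrams

0


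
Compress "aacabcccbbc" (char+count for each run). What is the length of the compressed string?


Input: aacabcccbbc
Runs:
  'a' x 2 => "a2"
  'c' x 1 => "c1"
  'a' x 1 => "a1"
  'b' x 1 => "b1"
  'c' x 3 => "c3"
  'b' x 2 => "b2"
  'c' x 1 => "c1"
Compressed: "a2c1a1b1c3b2c1"
Compressed length: 14

14


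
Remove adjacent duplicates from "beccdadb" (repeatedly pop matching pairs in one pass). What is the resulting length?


Input: beccdadb
Stack-based adjacent duplicate removal:
  Read 'b': push. Stack: b
  Read 'e': push. Stack: be
  Read 'c': push. Stack: bec
  Read 'c': matches stack top 'c' => pop. Stack: be
  Read 'd': push. Stack: bed
  Read 'a': push. Stack: beda
  Read 'd': push. Stack: bedad
  Read 'b': push. Stack: bedadb
Final stack: "bedadb" (length 6)

6


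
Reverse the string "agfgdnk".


Input: agfgdnk
Reading characters right to left:
  Position 6: 'k'
  Position 5: 'n'
  Position 4: 'd'
  Position 3: 'g'
  Position 2: 'f'
  Position 1: 'g'
  Position 0: 'a'
Reversed: kndgfga

kndgfga


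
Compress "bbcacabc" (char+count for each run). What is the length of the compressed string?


Input: bbcacabc
Runs:
  'b' x 2 => "b2"
  'c' x 1 => "c1"
  'a' x 1 => "a1"
  'c' x 1 => "c1"
  'a' x 1 => "a1"
  'b' x 1 => "b1"
  'c' x 1 => "c1"
Compressed: "b2c1a1c1a1b1c1"
Compressed length: 14

14


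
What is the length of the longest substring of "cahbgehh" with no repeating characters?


Input: "cahbgehh"
Sliding window (track last position of each char):
  Position 0 ('c'): window [0,0] length 1 -- new best
  Position 1 ('a'): window [0,1] length 2 -- new best
  Position 2 ('h'): window [0,2] length 3 -- new best
  Position 3 ('b'): window [0,3] length 4 -- new best
  Position 4 ('g'): window [0,4] length 5 -- new best
  Position 5 ('e'): window [0,5] length 6 -- new best
  Position 6 ('h'): repeat (last at 2), move window start to 3
  Position 6 ('h'): window [3,6] length 4
  Position 7 ('h'): repeat (last at 6), move window start to 7
  Position 7 ('h'): window [7,7] length 1
Longest substring with no repeats: "cahbge" with length 6

6


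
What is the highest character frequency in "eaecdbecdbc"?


Input: eaecdbecdbc
Character counts:
  'a': 1
  'b': 2
  'c': 3
  'd': 2
  'e': 3
Maximum frequency: 3

3


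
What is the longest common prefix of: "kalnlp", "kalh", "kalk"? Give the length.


Words: kalnlp, kalh, kalk
  Position 0: all 'k' => match
  Position 1: all 'a' => match
  Position 2: all 'l' => match
  Position 3: ('n', 'h', 'k') => mismatch, stop
LCP = "kal" (length 3)

3


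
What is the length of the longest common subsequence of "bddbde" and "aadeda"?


LCS of "bddbde" and "aadeda"
DP table:
           a    a    d    e    d    a
      0    0    0    0    0    0    0
  b   0    0    0    0    0    0    0
  d   0    0    0    1    1    1    1
  d   0    0    0    1    1    2    2
  b   0    0    0    1    1    2    2
  d   0    0    0    1    1    2    2
  e   0    0    0    1    2    2    2
LCS length = dp[6][6] = 2

2


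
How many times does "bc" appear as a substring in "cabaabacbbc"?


Searching for "bc" in "cabaabacbbc"
Scanning each position:
  Position 0: "ca" => no
  Position 1: "ab" => no
  Position 2: "ba" => no
  Position 3: "aa" => no
  Position 4: "ab" => no
  Position 5: "ba" => no
  Position 6: "ac" => no
  Position 7: "cb" => no
  Position 8: "bb" => no
  Position 9: "bc" => MATCH
Total occurrences: 1

1


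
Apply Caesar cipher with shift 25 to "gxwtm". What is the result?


Caesar cipher: shift "gxwtm" by 25
  'g' (pos 6) + 25 = pos 5 = 'f'
  'x' (pos 23) + 25 = pos 22 = 'w'
  'w' (pos 22) + 25 = pos 21 = 'v'
  't' (pos 19) + 25 = pos 18 = 's'
  'm' (pos 12) + 25 = pos 11 = 'l'
Result: fwvsl

fwvsl


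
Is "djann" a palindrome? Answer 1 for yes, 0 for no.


Input: djann
Reversed: nnajd
  Compare pos 0 ('d') with pos 4 ('n'): MISMATCH
  Compare pos 1 ('j') with pos 3 ('n'): MISMATCH
Result: not a palindrome

0


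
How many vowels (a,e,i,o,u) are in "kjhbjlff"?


Input: kjhbjlff
Checking each character:
  'k' at position 0: consonant
  'j' at position 1: consonant
  'h' at position 2: consonant
  'b' at position 3: consonant
  'j' at position 4: consonant
  'l' at position 5: consonant
  'f' at position 6: consonant
  'f' at position 7: consonant
Total vowels: 0

0


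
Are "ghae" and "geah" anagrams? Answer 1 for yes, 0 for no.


Strings: "ghae", "geah"
Sorted first:  aegh
Sorted second: aegh
Sorted forms match => anagrams

1


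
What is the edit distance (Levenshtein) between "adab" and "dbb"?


Computing edit distance: "adab" -> "dbb"
DP table:
           d    b    b
      0    1    2    3
  a   1    1    2    3
  d   2    1    2    3
  a   3    2    2    3
  b   4    3    2    2
Edit distance = dp[4][3] = 2

2


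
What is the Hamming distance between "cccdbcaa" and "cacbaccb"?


Comparing "cccdbcaa" and "cacbaccb" position by position:
  Position 0: 'c' vs 'c' => same
  Position 1: 'c' vs 'a' => differ
  Position 2: 'c' vs 'c' => same
  Position 3: 'd' vs 'b' => differ
  Position 4: 'b' vs 'a' => differ
  Position 5: 'c' vs 'c' => same
  Position 6: 'a' vs 'c' => differ
  Position 7: 'a' vs 'b' => differ
Total differences (Hamming distance): 5

5


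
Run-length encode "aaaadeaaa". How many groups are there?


Input: aaaadeaaa
Scanning for consecutive runs:
  Group 1: 'a' x 4 (positions 0-3)
  Group 2: 'd' x 1 (positions 4-4)
  Group 3: 'e' x 1 (positions 5-5)
  Group 4: 'a' x 3 (positions 6-8)
Total groups: 4

4


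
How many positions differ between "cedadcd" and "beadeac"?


Comparing "cedadcd" and "beadeac" position by position:
  Position 0: 'c' vs 'b' => DIFFER
  Position 1: 'e' vs 'e' => same
  Position 2: 'd' vs 'a' => DIFFER
  Position 3: 'a' vs 'd' => DIFFER
  Position 4: 'd' vs 'e' => DIFFER
  Position 5: 'c' vs 'a' => DIFFER
  Position 6: 'd' vs 'c' => DIFFER
Positions that differ: 6

6


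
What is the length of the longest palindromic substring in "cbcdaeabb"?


Input: "cbcdaeabb"
Checking substrings for palindromes:
  [0:3] "cbc" (len 3) => palindrome
  [4:7] "aea" (len 3) => palindrome
  [7:9] "bb" (len 2) => palindrome
Longest palindromic substring: "cbc" with length 3

3


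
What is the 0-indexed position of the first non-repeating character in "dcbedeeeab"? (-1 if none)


Input: dcbedeeeab
Character frequencies:
  'a': 1
  'b': 2
  'c': 1
  'd': 2
  'e': 4
Scanning left to right for freq == 1:
  Position 0 ('d'): freq=2, skip
  Position 1 ('c'): unique! => answer = 1

1


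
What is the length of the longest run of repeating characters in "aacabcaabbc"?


Input: "aacabcaabbc"
Scanning for longest run:
  Position 1 ('a'): continues run of 'a', length=2
  Position 2 ('c'): new char, reset run to 1
  Position 3 ('a'): new char, reset run to 1
  Position 4 ('b'): new char, reset run to 1
  Position 5 ('c'): new char, reset run to 1
  Position 6 ('a'): new char, reset run to 1
  Position 7 ('a'): continues run of 'a', length=2
  Position 8 ('b'): new char, reset run to 1
  Position 9 ('b'): continues run of 'b', length=2
  Position 10 ('c'): new char, reset run to 1
Longest run: 'a' with length 2

2


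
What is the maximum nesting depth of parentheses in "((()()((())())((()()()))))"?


Input: "((()()((())())((()()()))))"
Tracking depth:
  Position 0 '(': depth becomes 1
  Position 1 '(': depth becomes 2
  Position 2 '(': depth becomes 3
  Position 3 ')': depth becomes 2
  Position 4 '(': depth becomes 3
  Position 5 ')': depth becomes 2
  Position 6 '(': depth becomes 3
  Position 7 '(': depth becomes 4
  Position 8 '(': depth becomes 5
  Position 9 ')': depth becomes 4
  Position 10 ')': depth becomes 3
  Position 11 '(': depth becomes 4
  Position 12 ')': depth becomes 3
  Position 13 ')': depth becomes 2
  Position 14 '(': depth becomes 3
  Position 15 '(': depth becomes 4
  Position 16 '(': depth becomes 5
  Position 17 ')': depth becomes 4
  Position 18 '(': depth becomes 5
  Position 19 ')': depth becomes 4
  Position 20 '(': depth becomes 5
  Position 21 ')': depth becomes 4
  Position 22 ')': depth becomes 3
  Position 23 ')': depth becomes 2
  Position 24 ')': depth becomes 1
  Position 25 ')': depth becomes 0
Maximum depth reached: 5

5


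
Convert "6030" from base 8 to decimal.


Input: "6030" in base 8
Positional expansion:
  Digit '6' (value 6) x 8^3 = 3072
  Digit '0' (value 0) x 8^2 = 0
  Digit '3' (value 3) x 8^1 = 24
  Digit '0' (value 0) x 8^0 = 0
Sum = 3096

3096


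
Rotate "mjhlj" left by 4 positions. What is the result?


Input: "mjhlj", rotate left by 4
First 4 characters: "mjhl"
Remaining characters: "j"
Concatenate remaining + first: "j" + "mjhl" = "jmjhl"

jmjhl


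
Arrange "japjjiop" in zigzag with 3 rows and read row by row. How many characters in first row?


Zigzag "japjjiop" into 3 rows:
Placing characters:
  'j' => row 0
  'a' => row 1
  'p' => row 2
  'j' => row 1
  'j' => row 0
  'i' => row 1
  'o' => row 2
  'p' => row 1
Rows:
  Row 0: "jj"
  Row 1: "ajip"
  Row 2: "po"
First row length: 2

2


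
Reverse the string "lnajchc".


Input: lnajchc
Reading characters right to left:
  Position 6: 'c'
  Position 5: 'h'
  Position 4: 'c'
  Position 3: 'j'
  Position 2: 'a'
  Position 1: 'n'
  Position 0: 'l'
Reversed: chcjanl

chcjanl


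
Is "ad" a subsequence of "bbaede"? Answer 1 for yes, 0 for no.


Check if "ad" is a subsequence of "bbaede"
Greedy scan:
  Position 0 ('b'): no match needed
  Position 1 ('b'): no match needed
  Position 2 ('a'): matches sub[0] = 'a'
  Position 3 ('e'): no match needed
  Position 4 ('d'): matches sub[1] = 'd'
  Position 5 ('e'): no match needed
All 2 characters matched => is a subsequence

1


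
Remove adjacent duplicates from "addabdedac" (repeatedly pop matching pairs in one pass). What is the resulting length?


Input: addabdedac
Stack-based adjacent duplicate removal:
  Read 'a': push. Stack: a
  Read 'd': push. Stack: ad
  Read 'd': matches stack top 'd' => pop. Stack: a
  Read 'a': matches stack top 'a' => pop. Stack: (empty)
  Read 'b': push. Stack: b
  Read 'd': push. Stack: bd
  Read 'e': push. Stack: bde
  Read 'd': push. Stack: bded
  Read 'a': push. Stack: bdeda
  Read 'c': push. Stack: bdedac
Final stack: "bdedac" (length 6)

6


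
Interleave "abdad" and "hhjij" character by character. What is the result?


Interleaving "abdad" and "hhjij":
  Position 0: 'a' from first, 'h' from second => "ah"
  Position 1: 'b' from first, 'h' from second => "bh"
  Position 2: 'd' from first, 'j' from second => "dj"
  Position 3: 'a' from first, 'i' from second => "ai"
  Position 4: 'd' from first, 'j' from second => "dj"
Result: ahbhdjaidj

ahbhdjaidj


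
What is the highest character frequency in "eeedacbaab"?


Input: eeedacbaab
Character counts:
  'a': 3
  'b': 2
  'c': 1
  'd': 1
  'e': 3
Maximum frequency: 3

3


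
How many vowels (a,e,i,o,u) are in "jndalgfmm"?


Input: jndalgfmm
Checking each character:
  'j' at position 0: consonant
  'n' at position 1: consonant
  'd' at position 2: consonant
  'a' at position 3: vowel (running total: 1)
  'l' at position 4: consonant
  'g' at position 5: consonant
  'f' at position 6: consonant
  'm' at position 7: consonant
  'm' at position 8: consonant
Total vowels: 1

1


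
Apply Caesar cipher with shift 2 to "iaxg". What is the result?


Caesar cipher: shift "iaxg" by 2
  'i' (pos 8) + 2 = pos 10 = 'k'
  'a' (pos 0) + 2 = pos 2 = 'c'
  'x' (pos 23) + 2 = pos 25 = 'z'
  'g' (pos 6) + 2 = pos 8 = 'i'
Result: kczi

kczi


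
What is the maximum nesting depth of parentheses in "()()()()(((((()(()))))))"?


Input: "()()()()(((((()(()))))))"
Tracking depth:
  Position 0 '(': depth becomes 1
  Position 1 ')': depth becomes 0
  Position 2 '(': depth becomes 1
  Position 3 ')': depth becomes 0
  Position 4 '(': depth becomes 1
  Position 5 ')': depth becomes 0
  Position 6 '(': depth becomes 1
  Position 7 ')': depth becomes 0
  Position 8 '(': depth becomes 1
  Position 9 '(': depth becomes 2
  Position 10 '(': depth becomes 3
  Position 11 '(': depth becomes 4
  Position 12 '(': depth becomes 5
  Position 13 '(': depth becomes 6
  Position 14 ')': depth becomes 5
  Position 15 '(': depth becomes 6
  Position 16 '(': depth becomes 7
  Position 17 ')': depth becomes 6
  Position 18 ')': depth becomes 5
  Position 19 ')': depth becomes 4
  Position 20 ')': depth becomes 3
  Position 21 ')': depth becomes 2
  Position 22 ')': depth becomes 1
  Position 23 ')': depth becomes 0
Maximum depth reached: 7

7


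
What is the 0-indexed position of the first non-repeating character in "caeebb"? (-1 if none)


Input: caeebb
Character frequencies:
  'a': 1
  'b': 2
  'c': 1
  'e': 2
Scanning left to right for freq == 1:
  Position 0 ('c'): unique! => answer = 0

0


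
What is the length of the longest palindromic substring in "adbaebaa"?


Input: "adbaebaa"
Checking substrings for palindromes:
  [6:8] "aa" (len 2) => palindrome
Longest palindromic substring: "aa" with length 2

2


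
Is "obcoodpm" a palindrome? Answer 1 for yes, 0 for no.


Input: obcoodpm
Reversed: mpdoocbo
  Compare pos 0 ('o') with pos 7 ('m'): MISMATCH
  Compare pos 1 ('b') with pos 6 ('p'): MISMATCH
  Compare pos 2 ('c') with pos 5 ('d'): MISMATCH
  Compare pos 3 ('o') with pos 4 ('o'): match
Result: not a palindrome

0


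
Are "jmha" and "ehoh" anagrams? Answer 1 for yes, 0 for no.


Strings: "jmha", "ehoh"
Sorted first:  ahjm
Sorted second: ehho
Differ at position 0: 'a' vs 'e' => not anagrams

0


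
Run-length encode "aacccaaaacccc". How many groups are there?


Input: aacccaaaacccc
Scanning for consecutive runs:
  Group 1: 'a' x 2 (positions 0-1)
  Group 2: 'c' x 3 (positions 2-4)
  Group 3: 'a' x 4 (positions 5-8)
  Group 4: 'c' x 4 (positions 9-12)
Total groups: 4

4


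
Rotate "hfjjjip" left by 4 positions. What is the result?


Input: "hfjjjip", rotate left by 4
First 4 characters: "hfjj"
Remaining characters: "jip"
Concatenate remaining + first: "jip" + "hfjj" = "jiphfjj"

jiphfjj


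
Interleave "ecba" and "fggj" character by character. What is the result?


Interleaving "ecba" and "fggj":
  Position 0: 'e' from first, 'f' from second => "ef"
  Position 1: 'c' from first, 'g' from second => "cg"
  Position 2: 'b' from first, 'g' from second => "bg"
  Position 3: 'a' from first, 'j' from second => "aj"
Result: efcgbgaj

efcgbgaj


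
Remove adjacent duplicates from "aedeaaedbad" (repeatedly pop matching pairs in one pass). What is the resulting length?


Input: aedeaaedbad
Stack-based adjacent duplicate removal:
  Read 'a': push. Stack: a
  Read 'e': push. Stack: ae
  Read 'd': push. Stack: aed
  Read 'e': push. Stack: aede
  Read 'a': push. Stack: aedea
  Read 'a': matches stack top 'a' => pop. Stack: aede
  Read 'e': matches stack top 'e' => pop. Stack: aed
  Read 'd': matches stack top 'd' => pop. Stack: ae
  Read 'b': push. Stack: aeb
  Read 'a': push. Stack: aeba
  Read 'd': push. Stack: aebad
Final stack: "aebad" (length 5)

5


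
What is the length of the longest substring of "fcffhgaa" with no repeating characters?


Input: "fcffhgaa"
Sliding window (track last position of each char):
  Position 0 ('f'): window [0,0] length 1 -- new best
  Position 1 ('c'): window [0,1] length 2 -- new best
  Position 2 ('f'): repeat (last at 0), move window start to 1
  Position 2 ('f'): window [1,2] length 2
  Position 3 ('f'): repeat (last at 2), move window start to 3
  Position 3 ('f'): window [3,3] length 1
  Position 4 ('h'): window [3,4] length 2
  Position 5 ('g'): window [3,5] length 3 -- new best
  Position 6 ('a'): window [3,6] length 4 -- new best
  Position 7 ('a'): repeat (last at 6), move window start to 7
  Position 7 ('a'): window [7,7] length 1
Longest substring with no repeats: "fhga" with length 4

4


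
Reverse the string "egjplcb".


Input: egjplcb
Reading characters right to left:
  Position 6: 'b'
  Position 5: 'c'
  Position 4: 'l'
  Position 3: 'p'
  Position 2: 'j'
  Position 1: 'g'
  Position 0: 'e'
Reversed: bclpjge

bclpjge


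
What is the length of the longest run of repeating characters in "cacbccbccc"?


Input: "cacbccbccc"
Scanning for longest run:
  Position 1 ('a'): new char, reset run to 1
  Position 2 ('c'): new char, reset run to 1
  Position 3 ('b'): new char, reset run to 1
  Position 4 ('c'): new char, reset run to 1
  Position 5 ('c'): continues run of 'c', length=2
  Position 6 ('b'): new char, reset run to 1
  Position 7 ('c'): new char, reset run to 1
  Position 8 ('c'): continues run of 'c', length=2
  Position 9 ('c'): continues run of 'c', length=3
Longest run: 'c' with length 3

3


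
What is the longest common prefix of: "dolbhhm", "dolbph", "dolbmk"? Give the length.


Words: dolbhhm, dolbph, dolbmk
  Position 0: all 'd' => match
  Position 1: all 'o' => match
  Position 2: all 'l' => match
  Position 3: all 'b' => match
  Position 4: ('h', 'p', 'm') => mismatch, stop
LCP = "dolb" (length 4)

4


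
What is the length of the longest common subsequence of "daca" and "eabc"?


LCS of "daca" and "eabc"
DP table:
           e    a    b    c
      0    0    0    0    0
  d   0    0    0    0    0
  a   0    0    1    1    1
  c   0    0    1    1    2
  a   0    0    1    1    2
LCS length = dp[4][4] = 2

2


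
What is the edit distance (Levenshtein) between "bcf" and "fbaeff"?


Computing edit distance: "bcf" -> "fbaeff"
DP table:
           f    b    a    e    f    f
      0    1    2    3    4    5    6
  b   1    1    1    2    3    4    5
  c   2    2    2    2    3    4    5
  f   3    2    3    3    3    3    4
Edit distance = dp[3][6] = 4

4


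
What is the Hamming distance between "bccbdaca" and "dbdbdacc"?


Comparing "bccbdaca" and "dbdbdacc" position by position:
  Position 0: 'b' vs 'd' => differ
  Position 1: 'c' vs 'b' => differ
  Position 2: 'c' vs 'd' => differ
  Position 3: 'b' vs 'b' => same
  Position 4: 'd' vs 'd' => same
  Position 5: 'a' vs 'a' => same
  Position 6: 'c' vs 'c' => same
  Position 7: 'a' vs 'c' => differ
Total differences (Hamming distance): 4

4


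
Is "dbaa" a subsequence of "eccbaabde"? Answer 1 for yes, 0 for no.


Check if "dbaa" is a subsequence of "eccbaabde"
Greedy scan:
  Position 0 ('e'): no match needed
  Position 1 ('c'): no match needed
  Position 2 ('c'): no match needed
  Position 3 ('b'): no match needed
  Position 4 ('a'): no match needed
  Position 5 ('a'): no match needed
  Position 6 ('b'): no match needed
  Position 7 ('d'): matches sub[0] = 'd'
  Position 8 ('e'): no match needed
Only matched 1/4 characters => not a subsequence

0


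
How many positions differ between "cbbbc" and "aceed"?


Comparing "cbbbc" and "aceed" position by position:
  Position 0: 'c' vs 'a' => DIFFER
  Position 1: 'b' vs 'c' => DIFFER
  Position 2: 'b' vs 'e' => DIFFER
  Position 3: 'b' vs 'e' => DIFFER
  Position 4: 'c' vs 'd' => DIFFER
Positions that differ: 5

5


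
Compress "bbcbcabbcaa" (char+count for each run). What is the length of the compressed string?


Input: bbcbcabbcaa
Runs:
  'b' x 2 => "b2"
  'c' x 1 => "c1"
  'b' x 1 => "b1"
  'c' x 1 => "c1"
  'a' x 1 => "a1"
  'b' x 2 => "b2"
  'c' x 1 => "c1"
  'a' x 2 => "a2"
Compressed: "b2c1b1c1a1b2c1a2"
Compressed length: 16

16


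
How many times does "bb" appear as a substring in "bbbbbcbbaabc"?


Searching for "bb" in "bbbbbcbbaabc"
Scanning each position:
  Position 0: "bb" => MATCH
  Position 1: "bb" => MATCH
  Position 2: "bb" => MATCH
  Position 3: "bb" => MATCH
  Position 4: "bc" => no
  Position 5: "cb" => no
  Position 6: "bb" => MATCH
  Position 7: "ba" => no
  Position 8: "aa" => no
  Position 9: "ab" => no
  Position 10: "bc" => no
Total occurrences: 5

5


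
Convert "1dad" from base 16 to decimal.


Input: "1dad" in base 16
Positional expansion:
  Digit '1' (value 1) x 16^3 = 4096
  Digit 'd' (value 13) x 16^2 = 3328
  Digit 'a' (value 10) x 16^1 = 160
  Digit 'd' (value 13) x 16^0 = 13
Sum = 7597

7597


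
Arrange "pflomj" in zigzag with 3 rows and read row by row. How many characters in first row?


Zigzag "pflomj" into 3 rows:
Placing characters:
  'p' => row 0
  'f' => row 1
  'l' => row 2
  'o' => row 1
  'm' => row 0
  'j' => row 1
Rows:
  Row 0: "pm"
  Row 1: "foj"
  Row 2: "l"
First row length: 2

2


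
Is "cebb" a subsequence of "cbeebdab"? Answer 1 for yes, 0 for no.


Check if "cebb" is a subsequence of "cbeebdab"
Greedy scan:
  Position 0 ('c'): matches sub[0] = 'c'
  Position 1 ('b'): no match needed
  Position 2 ('e'): matches sub[1] = 'e'
  Position 3 ('e'): no match needed
  Position 4 ('b'): matches sub[2] = 'b'
  Position 5 ('d'): no match needed
  Position 6 ('a'): no match needed
  Position 7 ('b'): matches sub[3] = 'b'
All 4 characters matched => is a subsequence

1


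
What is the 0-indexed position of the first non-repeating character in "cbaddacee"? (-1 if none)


Input: cbaddacee
Character frequencies:
  'a': 2
  'b': 1
  'c': 2
  'd': 2
  'e': 2
Scanning left to right for freq == 1:
  Position 0 ('c'): freq=2, skip
  Position 1 ('b'): unique! => answer = 1

1


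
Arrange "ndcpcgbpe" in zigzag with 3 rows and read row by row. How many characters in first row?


Zigzag "ndcpcgbpe" into 3 rows:
Placing characters:
  'n' => row 0
  'd' => row 1
  'c' => row 2
  'p' => row 1
  'c' => row 0
  'g' => row 1
  'b' => row 2
  'p' => row 1
  'e' => row 0
Rows:
  Row 0: "nce"
  Row 1: "dpgp"
  Row 2: "cb"
First row length: 3

3


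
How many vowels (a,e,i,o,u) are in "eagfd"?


Input: eagfd
Checking each character:
  'e' at position 0: vowel (running total: 1)
  'a' at position 1: vowel (running total: 2)
  'g' at position 2: consonant
  'f' at position 3: consonant
  'd' at position 4: consonant
Total vowels: 2

2


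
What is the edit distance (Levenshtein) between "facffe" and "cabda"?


Computing edit distance: "facffe" -> "cabda"
DP table:
           c    a    b    d    a
      0    1    2    3    4    5
  f   1    1    2    3    4    5
  a   2    2    1    2    3    4
  c   3    2    2    2    3    4
  f   4    3    3    3    3    4
  f   5    4    4    4    4    4
  e   6    5    5    5    5    5
Edit distance = dp[6][5] = 5

5


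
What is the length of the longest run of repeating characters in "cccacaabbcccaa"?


Input: "cccacaabbcccaa"
Scanning for longest run:
  Position 1 ('c'): continues run of 'c', length=2
  Position 2 ('c'): continues run of 'c', length=3
  Position 3 ('a'): new char, reset run to 1
  Position 4 ('c'): new char, reset run to 1
  Position 5 ('a'): new char, reset run to 1
  Position 6 ('a'): continues run of 'a', length=2
  Position 7 ('b'): new char, reset run to 1
  Position 8 ('b'): continues run of 'b', length=2
  Position 9 ('c'): new char, reset run to 1
  Position 10 ('c'): continues run of 'c', length=2
  Position 11 ('c'): continues run of 'c', length=3
  Position 12 ('a'): new char, reset run to 1
  Position 13 ('a'): continues run of 'a', length=2
Longest run: 'c' with length 3

3


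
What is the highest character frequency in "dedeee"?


Input: dedeee
Character counts:
  'd': 2
  'e': 4
Maximum frequency: 4

4


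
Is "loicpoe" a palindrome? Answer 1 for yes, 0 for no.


Input: loicpoe
Reversed: eopciol
  Compare pos 0 ('l') with pos 6 ('e'): MISMATCH
  Compare pos 1 ('o') with pos 5 ('o'): match
  Compare pos 2 ('i') with pos 4 ('p'): MISMATCH
Result: not a palindrome

0


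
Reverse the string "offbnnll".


Input: offbnnll
Reading characters right to left:
  Position 7: 'l'
  Position 6: 'l'
  Position 5: 'n'
  Position 4: 'n'
  Position 3: 'b'
  Position 2: 'f'
  Position 1: 'f'
  Position 0: 'o'
Reversed: llnnbffo

llnnbffo


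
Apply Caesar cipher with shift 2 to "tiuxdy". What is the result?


Caesar cipher: shift "tiuxdy" by 2
  't' (pos 19) + 2 = pos 21 = 'v'
  'i' (pos 8) + 2 = pos 10 = 'k'
  'u' (pos 20) + 2 = pos 22 = 'w'
  'x' (pos 23) + 2 = pos 25 = 'z'
  'd' (pos 3) + 2 = pos 5 = 'f'
  'y' (pos 24) + 2 = pos 0 = 'a'
Result: vkwzfa

vkwzfa


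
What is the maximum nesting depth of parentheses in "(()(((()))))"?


Input: "(()(((()))))"
Tracking depth:
  Position 0 '(': depth becomes 1
  Position 1 '(': depth becomes 2
  Position 2 ')': depth becomes 1
  Position 3 '(': depth becomes 2
  Position 4 '(': depth becomes 3
  Position 5 '(': depth becomes 4
  Position 6 '(': depth becomes 5
  Position 7 ')': depth becomes 4
  Position 8 ')': depth becomes 3
  Position 9 ')': depth becomes 2
  Position 10 ')': depth becomes 1
  Position 11 ')': depth becomes 0
Maximum depth reached: 5

5


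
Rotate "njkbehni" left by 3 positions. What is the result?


Input: "njkbehni", rotate left by 3
First 3 characters: "njk"
Remaining characters: "behni"
Concatenate remaining + first: "behni" + "njk" = "behninjk"

behninjk


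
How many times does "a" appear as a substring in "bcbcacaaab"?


Searching for "a" in "bcbcacaaab"
Scanning each position:
  Position 0: "b" => no
  Position 1: "c" => no
  Position 2: "b" => no
  Position 3: "c" => no
  Position 4: "a" => MATCH
  Position 5: "c" => no
  Position 6: "a" => MATCH
  Position 7: "a" => MATCH
  Position 8: "a" => MATCH
  Position 9: "b" => no
Total occurrences: 4

4


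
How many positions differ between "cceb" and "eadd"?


Comparing "cceb" and "eadd" position by position:
  Position 0: 'c' vs 'e' => DIFFER
  Position 1: 'c' vs 'a' => DIFFER
  Position 2: 'e' vs 'd' => DIFFER
  Position 3: 'b' vs 'd' => DIFFER
Positions that differ: 4

4


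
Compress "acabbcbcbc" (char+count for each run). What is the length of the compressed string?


Input: acabbcbcbc
Runs:
  'a' x 1 => "a1"
  'c' x 1 => "c1"
  'a' x 1 => "a1"
  'b' x 2 => "b2"
  'c' x 1 => "c1"
  'b' x 1 => "b1"
  'c' x 1 => "c1"
  'b' x 1 => "b1"
  'c' x 1 => "c1"
Compressed: "a1c1a1b2c1b1c1b1c1"
Compressed length: 18

18


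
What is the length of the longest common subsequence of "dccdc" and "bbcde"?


LCS of "dccdc" and "bbcde"
DP table:
           b    b    c    d    e
      0    0    0    0    0    0
  d   0    0    0    0    1    1
  c   0    0    0    1    1    1
  c   0    0    0    1    1    1
  d   0    0    0    1    2    2
  c   0    0    0    1    2    2
LCS length = dp[5][5] = 2

2


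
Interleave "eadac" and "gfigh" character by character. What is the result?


Interleaving "eadac" and "gfigh":
  Position 0: 'e' from first, 'g' from second => "eg"
  Position 1: 'a' from first, 'f' from second => "af"
  Position 2: 'd' from first, 'i' from second => "di"
  Position 3: 'a' from first, 'g' from second => "ag"
  Position 4: 'c' from first, 'h' from second => "ch"
Result: egafdiagch

egafdiagch
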